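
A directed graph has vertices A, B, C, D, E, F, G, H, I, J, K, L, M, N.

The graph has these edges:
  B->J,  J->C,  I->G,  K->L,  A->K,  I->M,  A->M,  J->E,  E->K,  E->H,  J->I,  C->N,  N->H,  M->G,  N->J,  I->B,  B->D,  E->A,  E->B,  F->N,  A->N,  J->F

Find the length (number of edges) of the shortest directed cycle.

3

For each vertex v, BFS finds the shortest path from v back to v.
The shortest such closed walk is J → C → N → J, length 3.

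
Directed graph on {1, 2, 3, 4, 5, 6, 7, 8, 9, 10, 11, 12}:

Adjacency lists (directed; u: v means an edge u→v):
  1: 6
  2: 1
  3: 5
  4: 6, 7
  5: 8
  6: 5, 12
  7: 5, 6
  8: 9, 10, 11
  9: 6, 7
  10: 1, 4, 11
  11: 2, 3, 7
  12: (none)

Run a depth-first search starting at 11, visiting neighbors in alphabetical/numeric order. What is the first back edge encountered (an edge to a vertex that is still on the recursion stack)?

DFS from 11 (visiting neighbors in alphabetical/numeric order); mark gray on enter, black on exit:
11 gray
  2 gray
    1 gray
      6 gray
        5 gray
          8 gray
            9 gray
              9→6: 6 is gray → back edge
First back edge: 9 → 6.

9->6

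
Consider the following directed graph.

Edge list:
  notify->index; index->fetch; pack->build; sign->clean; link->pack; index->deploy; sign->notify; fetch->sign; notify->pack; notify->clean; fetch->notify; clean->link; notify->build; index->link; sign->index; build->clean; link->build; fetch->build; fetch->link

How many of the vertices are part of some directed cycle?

8

A vertex is on a directed cycle iff it belongs to a strongly connected component of size ≥ 2 (or has a self-loop).
The vertices on cycles are {link, pack, sign, build, clean, fetch, index, notify} — 8 in total.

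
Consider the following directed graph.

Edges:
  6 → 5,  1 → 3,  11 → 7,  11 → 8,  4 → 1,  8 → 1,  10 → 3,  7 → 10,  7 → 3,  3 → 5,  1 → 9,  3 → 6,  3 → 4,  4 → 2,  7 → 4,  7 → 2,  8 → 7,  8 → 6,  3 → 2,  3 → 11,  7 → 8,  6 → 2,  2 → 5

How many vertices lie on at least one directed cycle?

7

A vertex is on a directed cycle iff it belongs to a strongly connected component of size ≥ 2 (or has a self-loop).
The vertices on cycles are {1, 3, 4, 7, 8, 10, 11} — 7 in total.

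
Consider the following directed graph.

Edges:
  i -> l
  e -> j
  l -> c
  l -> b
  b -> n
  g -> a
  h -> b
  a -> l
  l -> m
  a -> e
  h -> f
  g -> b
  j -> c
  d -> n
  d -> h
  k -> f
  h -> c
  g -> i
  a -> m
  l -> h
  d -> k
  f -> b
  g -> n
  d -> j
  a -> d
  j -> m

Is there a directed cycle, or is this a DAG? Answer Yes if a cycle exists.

DFS with white/gray/black marking, starting from g:
g gray
  b gray
    n gray
    n black
  b black
  a gray
    l gray
      l→b: b black — skip
      m gray
      m black
      h gray
        c gray
        c black
        f gray
          f→b: b black — skip
        f black
        h→b: b black — skip
      h black
      l→c: c black — skip
    l black
    d gray
      k gray
        k→f: f black — skip
      k black
      j gray
        j→m: m black — skip
        j→c: c black — skip
      j black
      d→h: h black — skip
      d→n: n black — skip
    d black
    a→m: m black — skip
    e gray
      e→j: j black — skip
    e black
  a black
  i gray
    i→l: l black — skip
  i black
  g→n: n black — skip
g black
Every edge goes to a white or black vertex — no back edge, so the graph is acyclic.

No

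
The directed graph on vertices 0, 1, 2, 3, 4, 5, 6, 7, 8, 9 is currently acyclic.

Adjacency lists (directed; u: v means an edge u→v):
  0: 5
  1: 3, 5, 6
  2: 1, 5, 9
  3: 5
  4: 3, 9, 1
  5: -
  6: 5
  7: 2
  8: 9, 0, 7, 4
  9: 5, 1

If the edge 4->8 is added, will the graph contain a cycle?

Adding 4→8 creates a cycle iff 8 can already reach 4.
Path from 8: 8 → 4.
So 8 → … → 4 → 8 is a cycle.

Yes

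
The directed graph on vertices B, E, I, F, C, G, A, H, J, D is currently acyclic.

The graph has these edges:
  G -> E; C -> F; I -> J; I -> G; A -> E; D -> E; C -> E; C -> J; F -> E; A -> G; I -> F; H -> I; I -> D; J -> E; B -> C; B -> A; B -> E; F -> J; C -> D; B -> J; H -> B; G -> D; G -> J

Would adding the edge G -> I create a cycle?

Yes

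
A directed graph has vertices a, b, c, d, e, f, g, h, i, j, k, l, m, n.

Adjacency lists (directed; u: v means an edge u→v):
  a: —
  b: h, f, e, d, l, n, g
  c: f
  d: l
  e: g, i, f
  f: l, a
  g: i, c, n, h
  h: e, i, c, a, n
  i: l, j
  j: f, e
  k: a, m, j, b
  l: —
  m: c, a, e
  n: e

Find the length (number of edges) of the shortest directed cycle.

3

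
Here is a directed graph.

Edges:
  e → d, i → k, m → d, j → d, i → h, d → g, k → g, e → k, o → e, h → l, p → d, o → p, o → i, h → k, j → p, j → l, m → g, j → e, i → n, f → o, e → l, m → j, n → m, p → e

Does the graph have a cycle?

No

DFS with white/gray/black marking, starting from o:
o gray
  i gray
    n gray
      m gray
        d gray
          g gray
          g black
        d black
        m→g: g black — skip
        j gray
          l gray
          l black
          j→d: d black — skip
          e gray
            k gray
              k→g: g black — skip
            k black
            e→d: d black — skip
            e→l: l black — skip
          e black
          p gray
            p→e: e black — skip
            p→d: d black — skip
          p black
        j black
      m black
    n black
    h gray
      h→k: k black — skip
      h→l: l black — skip
    h black
    i→k: k black — skip
  i black
  o→p: p black — skip
  o→e: e black — skip
o black
f gray
  f→o: o black — skip
f black
Every edge goes to a white or black vertex — no back edge, so the graph is acyclic.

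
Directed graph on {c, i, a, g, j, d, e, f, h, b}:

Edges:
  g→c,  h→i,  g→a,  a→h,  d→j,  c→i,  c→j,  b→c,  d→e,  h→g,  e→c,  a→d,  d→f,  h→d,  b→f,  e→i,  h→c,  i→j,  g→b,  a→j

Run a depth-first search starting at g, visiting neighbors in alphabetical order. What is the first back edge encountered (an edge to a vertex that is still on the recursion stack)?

DFS from g (visiting neighbors in alphabetical order); mark gray on enter, black on exit:
g gray
  a gray
    d gray
      e gray
        c gray
          i gray
            j gray
            j black
          i black
          c→j: j black — skip
        c black
        e→i: i black — skip
      e black
      f gray
      f black
      d→j: j black — skip
    d black
    h gray
      h→c: c black — skip
      h→d: d black — skip
      h→g: g is gray → back edge
First back edge: h → g.

h->g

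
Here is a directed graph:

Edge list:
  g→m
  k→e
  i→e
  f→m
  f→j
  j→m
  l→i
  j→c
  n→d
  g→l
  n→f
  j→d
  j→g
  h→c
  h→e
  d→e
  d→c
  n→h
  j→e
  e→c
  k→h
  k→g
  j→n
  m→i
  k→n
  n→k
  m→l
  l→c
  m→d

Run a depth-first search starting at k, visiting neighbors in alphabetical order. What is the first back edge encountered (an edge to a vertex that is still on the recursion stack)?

j→n

DFS from k (visiting neighbors in alphabetical order); mark gray on enter, black on exit:
k gray
  e gray
    c gray
    c black
  e black
  g gray
    l gray
      l→c: c black — skip
      i gray
        i→e: e black — skip
      i black
    l black
    m gray
      d gray
        d→c: c black — skip
        d→e: e black — skip
      d black
      m→i: i black — skip
      m→l: l black — skip
    m black
  g black
  h gray
    h→c: c black — skip
    h→e: e black — skip
  h black
  n gray
    n→d: d black — skip
    f gray
      j gray
        j→c: c black — skip
        j→d: d black — skip
        j→e: e black — skip
        j→g: g black — skip
        j→m: m black — skip
        j→n: n is gray → back edge
First back edge: j → n.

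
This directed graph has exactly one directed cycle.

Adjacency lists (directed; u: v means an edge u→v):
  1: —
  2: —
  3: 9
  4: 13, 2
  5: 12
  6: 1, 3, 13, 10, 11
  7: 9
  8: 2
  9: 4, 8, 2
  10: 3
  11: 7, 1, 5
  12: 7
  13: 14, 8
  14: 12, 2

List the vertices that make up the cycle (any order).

4, 7, 9, 12, 13, 14

DFS with gray/black marking from 13:
13 gray
  14 gray
    12 gray
      7 gray
        9 gray
          4 gray
            4→13: 13 is gray → back edge
Back edge closes the cycle 13 → 14 → 12 → 7 → 9 → 4 → 13; its vertices are {4, 7, 9, 12, 13, 14}.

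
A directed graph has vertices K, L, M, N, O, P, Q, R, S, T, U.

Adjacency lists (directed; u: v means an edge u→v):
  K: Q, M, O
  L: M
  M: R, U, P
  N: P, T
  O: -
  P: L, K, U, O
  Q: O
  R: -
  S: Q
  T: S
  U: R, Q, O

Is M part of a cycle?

M is on a cycle iff M can reach itself via ≥1 edge.
M → P → L → M — yes.

Yes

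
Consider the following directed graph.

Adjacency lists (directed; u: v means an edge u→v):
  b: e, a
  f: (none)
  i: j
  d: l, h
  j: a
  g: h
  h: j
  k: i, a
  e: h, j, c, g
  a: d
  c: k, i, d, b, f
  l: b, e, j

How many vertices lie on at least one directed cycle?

A vertex is on a directed cycle iff it belongs to a strongly connected component of size ≥ 2 (or has a self-loop).
The vertices on cycles are {a, b, c, d, e, g, h, i, j, k, l} — 11 in total.

11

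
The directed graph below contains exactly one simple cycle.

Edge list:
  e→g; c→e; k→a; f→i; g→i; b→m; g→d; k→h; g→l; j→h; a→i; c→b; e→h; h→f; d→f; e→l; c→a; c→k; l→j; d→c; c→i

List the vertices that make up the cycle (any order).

c, d, e, g

DFS with gray/black marking from c:
c gray
  k gray
    a gray
      i gray
      i black
    a black
    h gray
      f gray
        f→i: i black — skip
      f black
    h black
  k black
  e gray
    g gray
      l gray
        j gray
          j→h: h black — skip
        j black
      l black
      d gray
        d→f: f black — skip
        d→c: c is gray → back edge
Back edge closes the cycle c → e → g → d → c; its vertices are {c, d, e, g}.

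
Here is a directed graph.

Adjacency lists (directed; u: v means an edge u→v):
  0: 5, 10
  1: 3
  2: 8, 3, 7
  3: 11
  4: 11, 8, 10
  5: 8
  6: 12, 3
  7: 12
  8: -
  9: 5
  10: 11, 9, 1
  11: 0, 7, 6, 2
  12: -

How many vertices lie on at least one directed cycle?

7

A vertex is on a directed cycle iff it belongs to a strongly connected component of size ≥ 2 (or has a self-loop).
The vertices on cycles are {0, 1, 2, 3, 6, 10, 11} — 7 in total.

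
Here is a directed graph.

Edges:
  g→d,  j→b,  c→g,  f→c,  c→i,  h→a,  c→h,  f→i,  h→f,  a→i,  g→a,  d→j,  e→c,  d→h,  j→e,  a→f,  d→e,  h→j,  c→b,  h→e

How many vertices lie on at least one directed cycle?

A vertex is on a directed cycle iff it belongs to a strongly connected component of size ≥ 2 (or has a self-loop).
The vertices on cycles are {a, c, d, e, f, g, h, j} — 8 in total.

8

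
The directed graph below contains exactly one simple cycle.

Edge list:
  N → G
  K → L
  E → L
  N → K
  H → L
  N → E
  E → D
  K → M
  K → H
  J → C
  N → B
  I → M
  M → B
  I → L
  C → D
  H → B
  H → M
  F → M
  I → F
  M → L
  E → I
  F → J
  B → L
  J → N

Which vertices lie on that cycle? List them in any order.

E, F, I, J, N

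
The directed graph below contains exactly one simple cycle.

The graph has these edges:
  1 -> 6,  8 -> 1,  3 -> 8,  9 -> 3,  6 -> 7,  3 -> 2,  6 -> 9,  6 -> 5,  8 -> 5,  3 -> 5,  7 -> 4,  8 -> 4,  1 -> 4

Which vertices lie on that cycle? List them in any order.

DFS with gray/black marking from 6:
6 gray
  5 gray
  5 black
  7 gray
    4 gray
    4 black
  7 black
  9 gray
    3 gray
      3→5: 5 black — skip
      2 gray
      2 black
      8 gray
        8→4: 4 black — skip
        8→5: 5 black — skip
        1 gray
          1→4: 4 black — skip
          1→6: 6 is gray → back edge
Back edge closes the cycle 6 → 9 → 3 → 8 → 1 → 6; its vertices are {1, 3, 6, 8, 9}.

1, 3, 6, 8, 9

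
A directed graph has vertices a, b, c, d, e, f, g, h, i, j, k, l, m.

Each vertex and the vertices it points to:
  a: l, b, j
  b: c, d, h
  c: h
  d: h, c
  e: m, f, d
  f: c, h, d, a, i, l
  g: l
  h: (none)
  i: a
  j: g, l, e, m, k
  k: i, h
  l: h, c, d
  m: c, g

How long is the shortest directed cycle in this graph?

4

For each vertex v, BFS finds the shortest path from v back to v.
The shortest such closed walk is a → j → e → f → a, length 4.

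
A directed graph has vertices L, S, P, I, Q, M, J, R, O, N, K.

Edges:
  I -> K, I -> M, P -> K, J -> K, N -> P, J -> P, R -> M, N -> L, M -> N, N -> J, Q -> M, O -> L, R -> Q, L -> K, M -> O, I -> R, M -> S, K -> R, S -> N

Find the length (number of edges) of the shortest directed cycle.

For each vertex v, BFS finds the shortest path from v back to v.
The shortest such closed walk is R → M → O → L → K → R, length 5.

5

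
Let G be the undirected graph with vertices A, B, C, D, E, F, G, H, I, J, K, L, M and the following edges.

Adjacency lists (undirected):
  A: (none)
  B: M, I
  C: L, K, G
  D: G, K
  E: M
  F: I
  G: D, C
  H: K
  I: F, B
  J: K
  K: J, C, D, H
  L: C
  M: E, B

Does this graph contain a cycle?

DFS, tracking each vertex's parent; an edge to a visited non-parent vertex closes a cycle.
Start from C:
visit C (parent –)
  visit L (parent C)
    L–C: parent, skip
  visit K (parent C)
    visit J (parent K)
      J–K: parent, skip
    K–C: parent, skip
    visit D (parent K)
      visit G (parent D)
        G–D: parent, skip
        G–C: C visited and ≠ parent → cycle
Cycle: C – K – D – G – C.

Yes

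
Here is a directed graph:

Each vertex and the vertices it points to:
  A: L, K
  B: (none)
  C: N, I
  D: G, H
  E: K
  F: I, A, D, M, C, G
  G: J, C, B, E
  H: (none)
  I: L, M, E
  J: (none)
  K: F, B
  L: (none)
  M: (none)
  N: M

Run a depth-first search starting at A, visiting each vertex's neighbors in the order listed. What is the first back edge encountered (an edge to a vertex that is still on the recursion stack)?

E->K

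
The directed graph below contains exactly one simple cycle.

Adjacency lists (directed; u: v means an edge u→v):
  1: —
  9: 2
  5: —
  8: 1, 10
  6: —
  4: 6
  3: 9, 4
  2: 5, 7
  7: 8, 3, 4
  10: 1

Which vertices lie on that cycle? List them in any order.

DFS with gray/black marking from 2:
2 gray
  5 gray
  5 black
  7 gray
    8 gray
      1 gray
      1 black
      10 gray
        10→1: 1 black — skip
      10 black
    8 black
    3 gray
      9 gray
        9→2: 2 is gray → back edge
Back edge closes the cycle 2 → 7 → 3 → 9 → 2; its vertices are {2, 3, 7, 9}.

2, 3, 7, 9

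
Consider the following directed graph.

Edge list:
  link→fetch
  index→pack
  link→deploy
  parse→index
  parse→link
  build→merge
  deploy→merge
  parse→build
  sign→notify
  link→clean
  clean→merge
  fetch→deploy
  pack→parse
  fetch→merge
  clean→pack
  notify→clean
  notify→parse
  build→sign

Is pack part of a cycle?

Yes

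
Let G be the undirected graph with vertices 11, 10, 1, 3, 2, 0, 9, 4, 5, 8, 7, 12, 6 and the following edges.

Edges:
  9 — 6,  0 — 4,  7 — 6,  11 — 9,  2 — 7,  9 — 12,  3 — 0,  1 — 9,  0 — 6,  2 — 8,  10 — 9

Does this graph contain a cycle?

DFS, tracking each vertex's parent; an edge to a visited non-parent vertex closes a cycle.
Start from 11:
visit 11 (parent –)
  visit 9 (parent 11)
    visit 12 (parent 9)
      12–9: parent, skip
    visit 1 (parent 9)
      1–9: parent, skip
    visit 6 (parent 9)
      visit 7 (parent 6)
        7–6: parent, skip
        visit 2 (parent 7)
          2–7: parent, skip
          visit 8 (parent 2)
            8–2: parent, skip
      visit 0 (parent 6)
        visit 4 (parent 0)
          4–0: parent, skip
        0–6: parent, skip
        visit 3 (parent 0)
          3–0: parent, skip
      6–9: parent, skip
    9–11: parent, skip
    visit 10 (parent 9)
      10–9: parent, skip
visit 5 (parent –)
No non-parent visited neighbor found — the graph is a forest.

No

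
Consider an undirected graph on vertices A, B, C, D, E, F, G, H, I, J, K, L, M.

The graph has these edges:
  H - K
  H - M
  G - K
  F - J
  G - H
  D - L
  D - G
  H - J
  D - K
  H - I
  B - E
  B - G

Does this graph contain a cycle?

Yes

DFS, tracking each vertex's parent; an edge to a visited non-parent vertex closes a cycle.
Start from D:
visit D (parent –)
  visit G (parent D)
    G–D: parent, skip
    visit B (parent G)
      visit E (parent B)
        E–B: parent, skip
      B–G: parent, skip
    visit H (parent G)
      visit K (parent H)
        K–G: G visited and ≠ parent → cycle
Cycle: G – H – K – G.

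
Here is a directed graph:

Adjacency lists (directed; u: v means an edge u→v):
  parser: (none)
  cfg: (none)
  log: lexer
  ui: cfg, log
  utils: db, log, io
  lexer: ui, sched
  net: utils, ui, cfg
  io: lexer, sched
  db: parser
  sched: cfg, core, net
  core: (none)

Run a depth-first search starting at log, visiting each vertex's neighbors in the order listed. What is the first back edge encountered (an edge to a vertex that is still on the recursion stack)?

DFS from log (visiting each vertex's neighbors in the order listed); mark gray on enter, black on exit:
log gray
  lexer gray
    ui gray
      cfg gray
      cfg black
      ui→log: log is gray → back edge
First back edge: ui → log.

ui->log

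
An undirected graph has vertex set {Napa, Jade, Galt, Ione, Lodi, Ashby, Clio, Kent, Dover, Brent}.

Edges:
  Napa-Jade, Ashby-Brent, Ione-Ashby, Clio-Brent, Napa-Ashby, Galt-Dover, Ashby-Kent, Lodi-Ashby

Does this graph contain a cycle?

No

DFS, tracking each vertex's parent; an edge to a visited non-parent vertex closes a cycle.
Start from Clio:
visit Clio (parent –)
  visit Brent (parent Clio)
    visit Ashby (parent Brent)
      visit Napa (parent Ashby)
        visit Jade (parent Napa)
          Jade–Napa: parent, skip
        Napa–Ashby: parent, skip
      visit Lodi (parent Ashby)
        Lodi–Ashby: parent, skip
      Ashby–Brent: parent, skip
      visit Ione (parent Ashby)
        Ione–Ashby: parent, skip
      visit Kent (parent Ashby)
        Kent–Ashby: parent, skip
    Brent–Clio: parent, skip
visit Galt (parent –)
  visit Dover (parent Galt)
    Dover–Galt: parent, skip
No non-parent visited neighbor found — the graph is a forest.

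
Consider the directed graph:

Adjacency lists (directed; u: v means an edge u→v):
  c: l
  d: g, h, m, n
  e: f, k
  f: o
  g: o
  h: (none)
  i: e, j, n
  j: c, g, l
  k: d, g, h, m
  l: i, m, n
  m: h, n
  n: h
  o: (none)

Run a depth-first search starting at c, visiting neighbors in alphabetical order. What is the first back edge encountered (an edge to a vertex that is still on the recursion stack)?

j->c

DFS from c (visiting neighbors in alphabetical order); mark gray on enter, black on exit:
c gray
  l gray
    i gray
      e gray
        f gray
          o gray
          o black
        f black
        k gray
          d gray
            g gray
              g→o: o black — skip
            g black
            h gray
            h black
            m gray
              m→h: h black — skip
              n gray
                n→h: h black — skip
              n black
            m black
            d→n: n black — skip
          d black
          k→g: g black — skip
          k→h: h black — skip
          k→m: m black — skip
        k black
      e black
      j gray
        j→c: c is gray → back edge
First back edge: j → c.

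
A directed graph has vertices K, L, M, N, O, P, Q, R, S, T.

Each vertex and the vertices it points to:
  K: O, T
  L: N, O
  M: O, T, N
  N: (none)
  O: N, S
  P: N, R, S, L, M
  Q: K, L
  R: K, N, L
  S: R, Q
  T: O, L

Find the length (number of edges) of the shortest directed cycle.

4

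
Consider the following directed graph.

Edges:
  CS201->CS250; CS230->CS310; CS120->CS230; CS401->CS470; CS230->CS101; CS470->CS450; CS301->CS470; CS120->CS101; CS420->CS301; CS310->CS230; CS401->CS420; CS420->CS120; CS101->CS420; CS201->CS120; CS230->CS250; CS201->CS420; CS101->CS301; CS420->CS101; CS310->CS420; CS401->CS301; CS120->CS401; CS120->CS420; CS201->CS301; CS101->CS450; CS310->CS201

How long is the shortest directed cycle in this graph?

For each vertex v, BFS finds the shortest path from v back to v.
The shortest such closed walk is CS310 → CS230 → CS310, length 2.

2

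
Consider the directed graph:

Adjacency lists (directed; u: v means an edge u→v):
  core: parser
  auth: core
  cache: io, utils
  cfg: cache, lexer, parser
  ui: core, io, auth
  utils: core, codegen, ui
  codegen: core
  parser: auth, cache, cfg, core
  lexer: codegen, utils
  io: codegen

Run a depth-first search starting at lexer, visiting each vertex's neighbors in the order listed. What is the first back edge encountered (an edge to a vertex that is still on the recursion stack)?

auth→core

DFS from lexer (visiting each vertex's neighbors in the order listed); mark gray on enter, black on exit:
lexer gray
  codegen gray
    core gray
      parser gray
        auth gray
          auth→core: core is gray → back edge
First back edge: auth → core.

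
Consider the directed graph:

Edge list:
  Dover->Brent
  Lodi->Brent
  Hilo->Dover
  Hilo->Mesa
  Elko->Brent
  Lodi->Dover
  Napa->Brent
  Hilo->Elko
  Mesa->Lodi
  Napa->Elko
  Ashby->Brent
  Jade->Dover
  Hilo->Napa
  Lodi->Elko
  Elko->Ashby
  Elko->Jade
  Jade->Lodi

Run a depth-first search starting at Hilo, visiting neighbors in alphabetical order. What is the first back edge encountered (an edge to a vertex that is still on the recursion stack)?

Lodi→Elko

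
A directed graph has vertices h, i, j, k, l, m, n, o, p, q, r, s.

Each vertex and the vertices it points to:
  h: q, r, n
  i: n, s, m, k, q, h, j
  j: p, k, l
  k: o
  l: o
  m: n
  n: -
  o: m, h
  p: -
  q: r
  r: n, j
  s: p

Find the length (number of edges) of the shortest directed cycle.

5

For each vertex v, BFS finds the shortest path from v back to v.
The shortest such closed walk is j → k → o → h → r → j, length 5.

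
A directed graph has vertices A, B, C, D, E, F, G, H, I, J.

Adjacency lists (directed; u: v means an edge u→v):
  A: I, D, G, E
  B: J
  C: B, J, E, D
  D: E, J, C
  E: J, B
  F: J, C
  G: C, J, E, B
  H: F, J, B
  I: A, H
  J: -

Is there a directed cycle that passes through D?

Yes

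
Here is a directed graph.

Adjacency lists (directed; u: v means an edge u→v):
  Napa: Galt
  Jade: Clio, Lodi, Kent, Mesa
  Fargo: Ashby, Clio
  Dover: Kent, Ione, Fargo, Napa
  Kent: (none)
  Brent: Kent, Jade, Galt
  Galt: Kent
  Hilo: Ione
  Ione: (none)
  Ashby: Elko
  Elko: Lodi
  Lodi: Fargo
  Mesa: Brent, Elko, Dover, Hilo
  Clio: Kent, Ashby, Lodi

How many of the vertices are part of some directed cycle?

8

A vertex is on a directed cycle iff it belongs to a strongly connected component of size ≥ 2 (or has a self-loop).
The vertices on cycles are {Clio, Elko, Jade, Lodi, Mesa, Ashby, Brent, Fargo} — 8 in total.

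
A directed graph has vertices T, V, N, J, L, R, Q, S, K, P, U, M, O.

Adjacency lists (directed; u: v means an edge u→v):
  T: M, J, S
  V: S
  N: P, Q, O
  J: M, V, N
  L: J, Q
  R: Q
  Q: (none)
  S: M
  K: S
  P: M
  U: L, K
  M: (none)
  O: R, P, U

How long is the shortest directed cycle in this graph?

5

For each vertex v, BFS finds the shortest path from v back to v.
The shortest such closed walk is J → N → O → U → L → J, length 5.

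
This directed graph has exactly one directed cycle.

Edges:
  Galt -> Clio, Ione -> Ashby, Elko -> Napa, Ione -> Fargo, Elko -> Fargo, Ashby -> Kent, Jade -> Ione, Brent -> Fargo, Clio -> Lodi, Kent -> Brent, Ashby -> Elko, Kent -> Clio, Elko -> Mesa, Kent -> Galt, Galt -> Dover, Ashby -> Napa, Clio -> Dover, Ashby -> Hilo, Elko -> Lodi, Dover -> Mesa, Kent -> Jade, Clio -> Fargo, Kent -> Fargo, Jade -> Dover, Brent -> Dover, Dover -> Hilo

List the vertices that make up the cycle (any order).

Ione, Jade, Kent, Ashby

DFS with gray/black marking from Ashby:
Ashby gray
  Hilo gray
  Hilo black
  Kent gray
    Brent gray
      Dover gray
        Mesa gray
        Mesa black
        Dover→Hilo: Hilo black — skip
      Dover black
      Fargo gray
      Fargo black
    Brent black
    Galt gray
      Galt→Dover: Dover black — skip
      Clio gray
        Clio→Fargo: Fargo black — skip
        Lodi gray
        Lodi black
        Clio→Dover: Dover black — skip
      Clio black
    Galt black
    Kent→Clio: Clio black — skip
    Kent→Fargo: Fargo black — skip
    Jade gray
      Ione gray
        Ione→Ashby: Ashby is gray → back edge
Back edge closes the cycle Ashby → Kent → Jade → Ione → Ashby; its vertices are {Ione, Jade, Kent, Ashby}.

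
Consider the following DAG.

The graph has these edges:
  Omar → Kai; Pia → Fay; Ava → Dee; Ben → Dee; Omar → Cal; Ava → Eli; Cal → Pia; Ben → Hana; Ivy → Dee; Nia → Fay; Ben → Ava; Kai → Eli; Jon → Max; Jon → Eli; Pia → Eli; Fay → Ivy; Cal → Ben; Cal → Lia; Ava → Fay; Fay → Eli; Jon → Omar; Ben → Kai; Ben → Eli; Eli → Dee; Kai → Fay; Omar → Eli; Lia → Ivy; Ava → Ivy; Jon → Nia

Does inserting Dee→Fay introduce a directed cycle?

Adding Dee→Fay creates a cycle iff Fay can already reach Dee.
Path from Fay: Fay → Eli → Dee.
So Fay → … → Dee → Fay is a cycle.

Yes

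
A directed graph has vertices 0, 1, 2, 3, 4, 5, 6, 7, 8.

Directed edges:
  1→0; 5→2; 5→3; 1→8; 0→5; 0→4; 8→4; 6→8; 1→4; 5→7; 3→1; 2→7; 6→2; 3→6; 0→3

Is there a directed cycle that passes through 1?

1 is on a cycle iff 1 can reach itself via ≥1 edge.
1 → 0 → 3 → 1 — yes.

Yes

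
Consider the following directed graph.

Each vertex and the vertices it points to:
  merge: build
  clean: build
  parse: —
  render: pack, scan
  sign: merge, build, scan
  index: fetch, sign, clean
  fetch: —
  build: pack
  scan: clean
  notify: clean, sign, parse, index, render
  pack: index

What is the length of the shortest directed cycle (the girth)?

4

For each vertex v, BFS finds the shortest path from v back to v.
The shortest such closed walk is pack → index → clean → build → pack, length 4.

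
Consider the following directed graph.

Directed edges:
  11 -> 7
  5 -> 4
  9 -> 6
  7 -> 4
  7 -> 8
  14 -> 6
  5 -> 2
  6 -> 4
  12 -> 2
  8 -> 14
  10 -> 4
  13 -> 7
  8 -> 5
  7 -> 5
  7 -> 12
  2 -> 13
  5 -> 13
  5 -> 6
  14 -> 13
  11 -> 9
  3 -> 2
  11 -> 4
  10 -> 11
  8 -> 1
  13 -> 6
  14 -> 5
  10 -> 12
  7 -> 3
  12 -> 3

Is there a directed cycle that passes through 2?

Yes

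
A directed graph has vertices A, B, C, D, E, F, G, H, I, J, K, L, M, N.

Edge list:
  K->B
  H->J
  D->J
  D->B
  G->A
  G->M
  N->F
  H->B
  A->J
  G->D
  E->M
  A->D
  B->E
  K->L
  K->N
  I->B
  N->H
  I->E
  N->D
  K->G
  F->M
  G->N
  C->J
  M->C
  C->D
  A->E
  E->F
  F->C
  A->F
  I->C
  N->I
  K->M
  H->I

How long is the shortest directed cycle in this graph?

5

For each vertex v, BFS finds the shortest path from v back to v.
The shortest such closed walk is B → E → M → C → D → B, length 5.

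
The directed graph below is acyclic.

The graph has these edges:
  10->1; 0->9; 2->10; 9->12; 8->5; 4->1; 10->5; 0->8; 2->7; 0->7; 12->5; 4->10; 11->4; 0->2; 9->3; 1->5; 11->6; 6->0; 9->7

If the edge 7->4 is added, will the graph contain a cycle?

Adding 7→4 creates a cycle iff 4 can already reach 7.
Explore from 4: no path reaches 7. The graph stays acyclic.

No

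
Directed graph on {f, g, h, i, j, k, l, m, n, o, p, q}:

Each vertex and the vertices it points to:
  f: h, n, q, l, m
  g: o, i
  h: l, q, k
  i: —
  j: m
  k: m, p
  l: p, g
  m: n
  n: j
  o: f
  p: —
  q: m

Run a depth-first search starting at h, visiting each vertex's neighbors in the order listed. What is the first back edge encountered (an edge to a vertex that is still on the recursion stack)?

DFS from h (visiting each vertex's neighbors in the order listed); mark gray on enter, black on exit:
h gray
  l gray
    p gray
    p black
    g gray
      o gray
        f gray
          f→h: h is gray → back edge
First back edge: f → h.

f->h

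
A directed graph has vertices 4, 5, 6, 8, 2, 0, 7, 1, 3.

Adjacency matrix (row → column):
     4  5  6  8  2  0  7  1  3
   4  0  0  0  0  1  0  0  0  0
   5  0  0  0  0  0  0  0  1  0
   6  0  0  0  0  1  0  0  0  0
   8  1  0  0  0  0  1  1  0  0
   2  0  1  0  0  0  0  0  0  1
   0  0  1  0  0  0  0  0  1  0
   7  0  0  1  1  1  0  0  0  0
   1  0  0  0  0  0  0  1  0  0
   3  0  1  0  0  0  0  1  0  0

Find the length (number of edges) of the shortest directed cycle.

2

For each vertex v, BFS finds the shortest path from v back to v.
The shortest such closed walk is 7 → 8 → 7, length 2.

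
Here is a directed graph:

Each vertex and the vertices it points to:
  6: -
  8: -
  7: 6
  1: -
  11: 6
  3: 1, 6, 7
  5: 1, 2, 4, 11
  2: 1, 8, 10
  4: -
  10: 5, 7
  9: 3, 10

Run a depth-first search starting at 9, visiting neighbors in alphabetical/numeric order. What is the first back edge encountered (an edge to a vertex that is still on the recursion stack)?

2->10

DFS from 9 (visiting neighbors in alphabetical/numeric order); mark gray on enter, black on exit:
9 gray
  3 gray
    1 gray
    1 black
    6 gray
    6 black
    7 gray
      7→6: 6 black — skip
    7 black
  3 black
  10 gray
    5 gray
      5→1: 1 black — skip
      2 gray
        2→1: 1 black — skip
        8 gray
        8 black
        2→10: 10 is gray → back edge
First back edge: 2 → 10.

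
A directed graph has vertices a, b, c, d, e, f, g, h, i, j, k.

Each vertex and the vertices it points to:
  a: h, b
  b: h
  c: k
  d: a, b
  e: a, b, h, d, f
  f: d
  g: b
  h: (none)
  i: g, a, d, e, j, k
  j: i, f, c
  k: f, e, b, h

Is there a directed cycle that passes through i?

Yes

i is on a cycle iff i can reach itself via ≥1 edge.
i → j → i — yes.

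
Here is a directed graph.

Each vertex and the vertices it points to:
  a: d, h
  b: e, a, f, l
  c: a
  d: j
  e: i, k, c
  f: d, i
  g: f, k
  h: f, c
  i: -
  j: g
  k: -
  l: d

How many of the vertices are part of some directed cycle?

A vertex is on a directed cycle iff it belongs to a strongly connected component of size ≥ 2 (or has a self-loop).
The vertices on cycles are {a, c, d, f, g, h, j} — 7 in total.

7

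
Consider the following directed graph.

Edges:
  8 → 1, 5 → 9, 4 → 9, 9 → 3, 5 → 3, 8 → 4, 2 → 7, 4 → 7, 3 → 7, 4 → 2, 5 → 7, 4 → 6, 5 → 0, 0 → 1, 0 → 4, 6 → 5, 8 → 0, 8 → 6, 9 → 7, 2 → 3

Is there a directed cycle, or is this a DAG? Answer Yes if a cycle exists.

Yes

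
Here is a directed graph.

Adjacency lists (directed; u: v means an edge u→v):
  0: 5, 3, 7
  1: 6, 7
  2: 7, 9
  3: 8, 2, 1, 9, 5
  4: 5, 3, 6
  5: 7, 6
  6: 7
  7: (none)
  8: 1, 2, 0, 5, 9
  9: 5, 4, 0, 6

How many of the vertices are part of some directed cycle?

6

A vertex is on a directed cycle iff it belongs to a strongly connected component of size ≥ 2 (or has a self-loop).
The vertices on cycles are {0, 2, 3, 4, 8, 9} — 6 in total.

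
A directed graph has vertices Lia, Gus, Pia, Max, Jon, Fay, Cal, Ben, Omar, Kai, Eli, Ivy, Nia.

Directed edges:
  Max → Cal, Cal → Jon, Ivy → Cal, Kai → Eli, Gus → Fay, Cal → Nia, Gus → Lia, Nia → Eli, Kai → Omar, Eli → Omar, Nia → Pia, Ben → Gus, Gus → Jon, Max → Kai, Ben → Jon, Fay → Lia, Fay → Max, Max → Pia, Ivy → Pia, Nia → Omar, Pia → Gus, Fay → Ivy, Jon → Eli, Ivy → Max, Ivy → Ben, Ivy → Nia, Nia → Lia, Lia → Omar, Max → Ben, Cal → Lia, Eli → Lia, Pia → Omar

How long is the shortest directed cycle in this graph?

4

For each vertex v, BFS finds the shortest path from v back to v.
The shortest such closed walk is Gus → Fay → Max → Ben → Gus, length 4.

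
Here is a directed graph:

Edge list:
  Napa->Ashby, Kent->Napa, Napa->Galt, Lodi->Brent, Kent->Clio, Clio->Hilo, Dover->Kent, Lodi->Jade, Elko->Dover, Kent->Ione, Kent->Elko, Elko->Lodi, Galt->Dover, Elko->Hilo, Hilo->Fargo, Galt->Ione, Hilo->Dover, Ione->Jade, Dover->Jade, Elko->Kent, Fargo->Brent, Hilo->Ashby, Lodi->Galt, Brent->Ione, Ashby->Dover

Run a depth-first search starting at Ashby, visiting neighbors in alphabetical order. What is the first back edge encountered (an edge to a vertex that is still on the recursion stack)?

Hilo->Ashby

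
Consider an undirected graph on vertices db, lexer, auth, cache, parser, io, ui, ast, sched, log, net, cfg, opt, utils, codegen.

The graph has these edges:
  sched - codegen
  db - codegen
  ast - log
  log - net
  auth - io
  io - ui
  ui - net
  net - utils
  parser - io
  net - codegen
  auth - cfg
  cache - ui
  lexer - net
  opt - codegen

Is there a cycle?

No

DFS, tracking each vertex's parent; an edge to a visited non-parent vertex closes a cycle.
Start from auth:
visit auth (parent –)
  visit cfg (parent auth)
    cfg–auth: parent, skip
  visit io (parent auth)
    visit parser (parent io)
      parser–io: parent, skip
    visit ui (parent io)
      ui–io: parent, skip
      visit cache (parent ui)
        cache–ui: parent, skip
      visit net (parent ui)
        visit codegen (parent net)
          visit sched (parent codegen)
            sched–codegen: parent, skip
          visit db (parent codegen)
            db–codegen: parent, skip
          codegen–net: parent, skip
          visit opt (parent codegen)
            opt–codegen: parent, skip
        net–ui: parent, skip
        visit log (parent net)
          visit ast (parent log)
            ast–log: parent, skip
          log–net: parent, skip
        visit lexer (parent net)
          lexer–net: parent, skip
        visit utils (parent net)
          utils–net: parent, skip
    io–auth: parent, skip
No non-parent visited neighbor found — the graph is a forest.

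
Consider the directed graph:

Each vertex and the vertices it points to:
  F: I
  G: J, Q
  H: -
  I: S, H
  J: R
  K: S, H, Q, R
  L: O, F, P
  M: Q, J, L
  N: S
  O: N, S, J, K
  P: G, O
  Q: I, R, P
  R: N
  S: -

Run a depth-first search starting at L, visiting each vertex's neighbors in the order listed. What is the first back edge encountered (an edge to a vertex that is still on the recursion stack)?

G->Q

DFS from L (visiting each vertex's neighbors in the order listed); mark gray on enter, black on exit:
L gray
  O gray
    N gray
      S gray
      S black
    N black
    O→S: S black — skip
    J gray
      R gray
        R→N: N black — skip
      R black
    J black
    K gray
      K→S: S black — skip
      H gray
      H black
      Q gray
        I gray
          I→S: S black — skip
          I→H: H black — skip
        I black
        Q→R: R black — skip
        P gray
          G gray
            G→J: J black — skip
            G→Q: Q is gray → back edge
First back edge: G → Q.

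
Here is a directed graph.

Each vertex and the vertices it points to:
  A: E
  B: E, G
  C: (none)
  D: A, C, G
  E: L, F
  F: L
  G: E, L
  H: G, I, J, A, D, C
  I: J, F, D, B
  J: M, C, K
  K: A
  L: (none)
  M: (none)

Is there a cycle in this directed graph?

No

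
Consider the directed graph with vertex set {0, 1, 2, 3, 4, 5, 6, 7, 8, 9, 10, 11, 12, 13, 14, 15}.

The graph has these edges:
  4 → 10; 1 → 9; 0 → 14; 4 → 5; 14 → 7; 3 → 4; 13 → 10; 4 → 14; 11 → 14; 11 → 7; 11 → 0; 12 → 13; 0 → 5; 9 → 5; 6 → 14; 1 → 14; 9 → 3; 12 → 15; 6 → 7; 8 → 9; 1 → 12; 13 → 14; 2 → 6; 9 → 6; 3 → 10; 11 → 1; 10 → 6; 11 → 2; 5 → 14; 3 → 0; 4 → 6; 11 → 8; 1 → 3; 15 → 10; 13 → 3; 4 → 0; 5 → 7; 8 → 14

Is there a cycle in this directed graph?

No

DFS with white/gray/black marking, starting from 5:
5 gray
  14 gray
    7 gray
    7 black
  14 black
  5→7: 7 black — skip
5 black
0 gray
  0→5: 5 black — skip
  0→14: 14 black — skip
0 black
1 gray
  9 gray
    6 gray
      6→14: 14 black — skip
      6→7: 7 black — skip
    6 black
    3 gray
      10 gray
        10→6: 6 black — skip
      10 black
      3→0: 0 black — skip
      4 gray
        4→14: 14 black — skip
        4→10: 10 black — skip
        4→0: 0 black — skip
        4→6: 6 black — skip
        4→5: 5 black — skip
      4 black
    3 black
    9→5: 5 black — skip
  9 black
  1→14: 14 black — skip
  12 gray
    13 gray
      13→14: 14 black — skip
      13→3: 3 black — skip
      13→10: 10 black — skip
    13 black
    15 gray
      15→10: 10 black — skip
    15 black
  12 black
  1→3: 3 black — skip
1 black
2 gray
  2→6: 6 black — skip
2 black
8 gray
  8→9: 9 black — skip
  8→14: 14 black — skip
8 black
11 gray
  11→8: 8 black — skip
  11→14: 14 black — skip
  11→2: 2 black — skip
  11→0: 0 black — skip
  11→7: 7 black — skip
  11→1: 1 black — skip
11 black
Every edge goes to a white or black vertex — no back edge, so the graph is acyclic.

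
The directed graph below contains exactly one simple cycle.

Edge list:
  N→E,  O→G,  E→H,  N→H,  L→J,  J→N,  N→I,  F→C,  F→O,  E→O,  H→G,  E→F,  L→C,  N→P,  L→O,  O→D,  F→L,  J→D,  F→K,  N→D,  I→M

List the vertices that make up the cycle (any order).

E, F, J, L, N

DFS with gray/black marking from N:
N gray
  H gray
    G gray
    G black
  H black
  P gray
  P black
  E gray
    F gray
      O gray
        D gray
        D black
        O→G: G black — skip
      O black
      L gray
        J gray
          J→N: N is gray → back edge
Back edge closes the cycle N → E → F → L → J → N; its vertices are {E, F, J, L, N}.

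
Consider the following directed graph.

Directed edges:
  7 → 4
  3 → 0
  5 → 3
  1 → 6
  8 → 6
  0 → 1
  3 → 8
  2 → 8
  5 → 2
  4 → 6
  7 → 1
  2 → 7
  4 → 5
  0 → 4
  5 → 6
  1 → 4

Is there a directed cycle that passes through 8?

No

8 lies on a cycle iff there is a path from 8 back to itself.
Exploring from 8, it never reaches itself; equivalently, its strongly connected component is a singleton.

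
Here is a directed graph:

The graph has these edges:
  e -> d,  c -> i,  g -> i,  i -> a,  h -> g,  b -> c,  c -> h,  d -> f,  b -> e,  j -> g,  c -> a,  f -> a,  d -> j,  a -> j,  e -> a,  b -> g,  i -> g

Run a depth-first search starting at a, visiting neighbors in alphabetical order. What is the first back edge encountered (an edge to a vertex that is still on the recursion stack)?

DFS from a (visiting neighbors in alphabetical order); mark gray on enter, black on exit:
a gray
  j gray
    g gray
      i gray
        i→a: a is gray → back edge
First back edge: i → a.

i→a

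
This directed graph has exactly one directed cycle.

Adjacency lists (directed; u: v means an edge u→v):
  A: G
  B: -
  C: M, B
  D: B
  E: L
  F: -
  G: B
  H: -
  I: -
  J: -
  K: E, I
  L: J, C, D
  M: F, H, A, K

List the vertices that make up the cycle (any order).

C, E, K, L, M

DFS with gray/black marking from M:
M gray
  F gray
  F black
  H gray
  H black
  A gray
    G gray
      B gray
      B black
    G black
  A black
  K gray
    E gray
      L gray
        J gray
        J black
        C gray
          C→M: M is gray → back edge
Back edge closes the cycle M → K → E → L → C → M; its vertices are {C, E, K, L, M}.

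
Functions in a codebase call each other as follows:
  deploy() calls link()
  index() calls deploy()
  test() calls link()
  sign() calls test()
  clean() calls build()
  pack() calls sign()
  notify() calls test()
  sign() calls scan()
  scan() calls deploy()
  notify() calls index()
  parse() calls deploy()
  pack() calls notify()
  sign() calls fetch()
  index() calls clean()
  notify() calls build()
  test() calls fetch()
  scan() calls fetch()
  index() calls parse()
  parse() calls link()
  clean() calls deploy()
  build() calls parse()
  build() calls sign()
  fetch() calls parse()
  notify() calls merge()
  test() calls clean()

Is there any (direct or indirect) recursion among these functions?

Yes

DFS with white/gray/black marking, starting from merge:
merge gray
merge black
parse gray
  deploy gray
    link gray
    link black
  deploy black
  parse→link: link black — skip
parse black
notify gray
  build gray
    sign gray
      fetch gray
        fetch→parse: parse black — skip
      fetch black
      test gray
        test→fetch: fetch black — skip
        test→link: link black — skip
        clean gray
          clean→build: build is gray → back edge
Back edge found, so a cycle exists: build → sign → test → clean → build.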